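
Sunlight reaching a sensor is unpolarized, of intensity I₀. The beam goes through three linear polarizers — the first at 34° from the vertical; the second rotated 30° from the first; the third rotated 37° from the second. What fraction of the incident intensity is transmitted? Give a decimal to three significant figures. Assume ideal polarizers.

≈ 0.239 I₀

Unpolarized light through the first polarizer → I₁ = ½ I₀, now polarized at 34°.
I₂ = I₁ cos²(30°) = 0.5 · 0.75 I₀ = 0.375 I₀.
I₃ = I₂ cos²(37°) = 0.375 · 0.6378 I₀ = 0.2392 I₀.
Transmitted fraction = 0.2392.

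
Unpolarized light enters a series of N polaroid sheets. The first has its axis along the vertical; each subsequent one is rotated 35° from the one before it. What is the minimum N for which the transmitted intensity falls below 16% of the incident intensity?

N = 4

First polarizer halves the unpolarized light: factor 1/2.
Each further stage multiplies by cos²(35°) = 0.671.
After N polarizers: T = 0.5·0.671^(N−1). Require T < 0.16 ⇒ N−1 > ln(0.16/0.5)/ln(0.671) = 2.86, so N−1 ≥ 3 and N = 4.
Check: N=4 gives T = 0.1511 < 0.16; N=3 gives T = 0.2251.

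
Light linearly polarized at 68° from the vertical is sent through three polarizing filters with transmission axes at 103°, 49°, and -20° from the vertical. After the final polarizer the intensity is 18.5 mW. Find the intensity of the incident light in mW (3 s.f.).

I₀ ≈ 621 mW

I₁ = I₀ cos²(103° − 68°) = I₀ cos²(35°) = 0.671 I₀.
I₂ = I₁ cos²(49° − 103°) = 0.671 I₀ · cos²(54°) = 0.2318 I₀.
I₃ = I₂ cos²(-20° − 49°) = 0.2318 I₀ · cos²(69°) = 0.02977 I₀.
So 18.5 mW = 0.02977 I₀, giving I₀ = 18.5/0.02977 = 621.4 mW.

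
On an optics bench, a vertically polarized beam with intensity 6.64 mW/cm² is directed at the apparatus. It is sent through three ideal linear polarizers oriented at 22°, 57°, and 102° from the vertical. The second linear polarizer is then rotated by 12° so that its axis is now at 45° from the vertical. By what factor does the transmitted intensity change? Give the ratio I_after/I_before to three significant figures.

I_new/I_old ≈ 0.749

Before rotation:
I₁ = I₀ cos²(22° − 0°) = I₀ cos²(22°) = 0.8597 I₀.
I₂ = I₁ cos²(57° − 22°) = 0.8597 I₀ · cos²(35°) = 0.5768 I₀.
I₃ = I₂ cos²(102° − 57°) = 0.5768 I₀ · cos²(45°) = 0.2884 I₀.
After rotation:
I₁ = I₀ cos²(22° − 0°) = I₀ cos²(22°) = 0.8597 I₀.
I₂ = I₁ cos²(45° − 22°) = 0.8597 I₀ · cos²(23°) = 0.7284 I₀.
I₃ = I₂ cos²(102° − 45°) = 0.7284 I₀ · cos²(57°) = 0.2161 I₀.
Ratio = 0.2161 / 0.2884 = 0.7492.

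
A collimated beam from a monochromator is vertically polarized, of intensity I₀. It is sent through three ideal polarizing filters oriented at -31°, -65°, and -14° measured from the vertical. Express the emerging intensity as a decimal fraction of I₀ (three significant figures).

I₁ = I₀ cos²(-31° − 0°) = I₀ cos²(31°) = 0.7347 I₀.
I₂ = I₁ cos²(-65° + 31°) = 0.7347 I₀ · cos²(34°) = 0.505 I₀.
I₃ = I₂ cos²(-14° + 65°) = 0.505 I₀ · cos²(51°) = 0.2 I₀.
Transmitted fraction = 0.2.

≈ 0.200 I₀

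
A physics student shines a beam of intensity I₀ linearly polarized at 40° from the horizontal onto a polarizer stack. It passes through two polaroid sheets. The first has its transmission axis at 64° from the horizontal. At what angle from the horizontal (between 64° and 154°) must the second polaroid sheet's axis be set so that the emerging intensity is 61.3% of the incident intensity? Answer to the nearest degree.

I₁ = I₀ cos²(64° − 40°) = I₀ cos²(24°) = 0.8346 I₀.
Need I₂/I₀ = 0.613, so cos²(θ − 64°) = 0.613 / 0.8346 = 0.7345.
θ − 64° = arccos(√0.7345) = 31.0°, giving θ ≈ 64 + 31.0 = 95.0°.

θ ≈ 95°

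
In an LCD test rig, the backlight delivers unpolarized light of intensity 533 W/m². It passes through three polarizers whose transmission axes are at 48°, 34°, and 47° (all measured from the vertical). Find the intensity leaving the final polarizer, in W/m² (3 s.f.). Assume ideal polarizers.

I ≈ 238 W/m²

Unpolarized light through the first polarizer → I₁ = 533 W/m²/2 = 266.5 W/m², polarized at 48°.
I₂ = I₁ · cos²(14°) = 266.5 · 0.9415 = 250.9 W/m².
I₃ = I₂ · cos²(13°) = 250.9 · 0.9494 = 238.2 W/m².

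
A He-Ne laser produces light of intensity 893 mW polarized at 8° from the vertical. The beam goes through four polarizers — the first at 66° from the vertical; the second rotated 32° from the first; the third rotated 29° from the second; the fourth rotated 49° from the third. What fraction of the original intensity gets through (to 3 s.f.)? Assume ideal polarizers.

I/I₀ ≈ 0.0665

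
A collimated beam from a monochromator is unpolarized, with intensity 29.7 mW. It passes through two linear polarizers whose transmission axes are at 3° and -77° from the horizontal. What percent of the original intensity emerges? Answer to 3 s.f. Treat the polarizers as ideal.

≈ 1.51%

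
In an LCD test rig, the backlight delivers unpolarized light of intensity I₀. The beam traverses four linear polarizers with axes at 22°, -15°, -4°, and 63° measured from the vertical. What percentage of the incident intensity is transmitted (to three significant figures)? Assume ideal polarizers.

≈ 4.69%

Unpolarized light through the first polarizer → I₁ = ½ I₀, now polarized at 22°.
I₂ = I₁ cos²(-15° − 22°) = 0.5 I₀ · cos²(37°) = 0.3189 I₀.
I₃ = I₂ cos²(-4° + 15°) = 0.3189 I₀ · cos²(11°) = 0.3073 I₀.
I₄ = I₃ cos²(63° + 4°) = 0.3073 I₀ · cos²(67°) = 0.04692 I₀.
That is 4.692% of the incident intensity.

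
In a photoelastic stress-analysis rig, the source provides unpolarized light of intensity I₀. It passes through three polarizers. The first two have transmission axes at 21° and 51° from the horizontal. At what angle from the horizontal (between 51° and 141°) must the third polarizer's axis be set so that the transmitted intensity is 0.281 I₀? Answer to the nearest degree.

Unpolarized light through the first polarizer → I₁ = ½ I₀, now polarized at 21°.
I₂ = I₁ cos²(51° − 21°) = 0.5 I₀ · cos²(30°) = 0.375 I₀.
Need I₃/I₀ = 0.281, so cos²(θ − 51°) = 0.281 / 0.375 = 0.7493.
θ − 51° = arccos(√0.7493) = 30.0°, giving θ ≈ 51 + 30.0 = 81.0°.

θ ≈ 81°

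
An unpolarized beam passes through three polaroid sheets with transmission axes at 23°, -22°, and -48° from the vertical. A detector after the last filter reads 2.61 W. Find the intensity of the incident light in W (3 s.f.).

Unpolarized light through the first polarizer → I₁ = ½ I₀, now polarized at 23°.
I₂ = I₁ cos²(-22° − 23°) = 0.5 I₀ · cos²(45°) = 0.25 I₀.
I₃ = I₂ cos²(-48° + 22°) = 0.25 I₀ · cos²(26°) = 0.202 I₀.
So 2.61 W = 0.202 I₀, giving I₀ = 2.61/0.202 = 12.92 W.

I₀ ≈ 12.9 W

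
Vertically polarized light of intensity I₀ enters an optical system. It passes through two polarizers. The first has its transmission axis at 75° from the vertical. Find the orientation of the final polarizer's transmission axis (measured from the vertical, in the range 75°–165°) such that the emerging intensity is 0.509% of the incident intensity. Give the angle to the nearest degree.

I₁ = I₀ cos²(75° − 0°) = I₀ cos²(75°) = 0.06699 I₀.
Need I₂/I₀ = 0.00509, so cos²(θ − 75°) = 0.00509 / 0.06699 = 0.07598.
θ − 75° = arccos(√0.07598) = 74.0°, giving θ ≈ 75 + 74.0 = 149.0°.

θ ≈ 149°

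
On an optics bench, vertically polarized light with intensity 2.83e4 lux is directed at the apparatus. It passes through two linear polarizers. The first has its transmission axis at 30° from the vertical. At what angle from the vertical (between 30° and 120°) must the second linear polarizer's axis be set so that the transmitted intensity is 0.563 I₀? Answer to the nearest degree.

θ ≈ 60°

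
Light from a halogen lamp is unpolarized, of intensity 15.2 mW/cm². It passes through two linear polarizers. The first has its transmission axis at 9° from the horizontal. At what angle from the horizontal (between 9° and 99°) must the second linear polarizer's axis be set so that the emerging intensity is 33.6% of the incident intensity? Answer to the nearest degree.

Unpolarized light through the first polarizer → I₁ = ½ I₀, now polarized at 9°.
Need I₂/I₀ = 0.336, so cos²(θ − 9°) = 0.336 / 0.5 = 0.672.
θ − 9° = arccos(√0.672) = 34.9°, giving θ ≈ 9 + 34.9 = 43.9°.

θ ≈ 44°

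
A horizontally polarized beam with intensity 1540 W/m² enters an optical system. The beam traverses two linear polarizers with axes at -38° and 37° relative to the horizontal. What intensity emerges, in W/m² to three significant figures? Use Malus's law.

By Malus's law, I₁ = 1540 W/m² · cos²(38°) = 956.3 W/m².
I₂ = I₁ · cos²(75°) = 956.3 · 0.06699 = 64.06 W/m².

I ≈ 64.1 W/m²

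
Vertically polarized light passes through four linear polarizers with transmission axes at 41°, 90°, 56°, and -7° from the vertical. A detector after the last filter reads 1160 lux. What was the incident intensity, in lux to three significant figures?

I₀ ≈ 3.34e4 lux

I₁ = I₀ cos²(41° − 0°) = I₀ cos²(41°) = 0.5696 I₀.
I₂ = I₁ cos²(90° − 41°) = 0.5696 I₀ · cos²(49°) = 0.2452 I₀.
I₃ = I₂ cos²(56° − 90°) = 0.2452 I₀ · cos²(34°) = 0.1685 I₀.
I₄ = I₃ cos²(-7° − 56°) = 0.1685 I₀ · cos²(63°) = 0.03473 I₀.
So 1160 lux = 0.03473 I₀, giving I₀ = 1160/0.03473 = 3.34e+04 lux.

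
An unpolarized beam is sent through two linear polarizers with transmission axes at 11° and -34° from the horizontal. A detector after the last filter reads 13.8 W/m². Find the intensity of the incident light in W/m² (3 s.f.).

Unpolarized light through the first polarizer → I₁ = ½ I₀, now polarized at 11°.
I₂ = I₁ cos²(-34° − 11°) = 0.5 I₀ · cos²(45°) = 0.25 I₀.
So 13.8 W/m² = 0.25 I₀, giving I₀ = 13.8/0.25 = 55.2 W/m².

I₀ ≈ 55.2 W/m²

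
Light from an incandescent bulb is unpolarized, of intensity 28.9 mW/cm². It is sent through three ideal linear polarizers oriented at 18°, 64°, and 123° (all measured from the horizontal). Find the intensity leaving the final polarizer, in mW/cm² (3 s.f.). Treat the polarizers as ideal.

Unpolarized light through the first polarizer → I₁ = 28.9 mW/cm²/2 = 14.45 mW/cm², polarized at 18°.
I₂ = I₁ · cos²(46°) = 14.45 · 0.4826 = 6.973 mW/cm².
I₃ = I₂ · cos²(59°) = 6.973 · 0.2653 = 1.85 mW/cm².

I ≈ 1.85 mW/cm²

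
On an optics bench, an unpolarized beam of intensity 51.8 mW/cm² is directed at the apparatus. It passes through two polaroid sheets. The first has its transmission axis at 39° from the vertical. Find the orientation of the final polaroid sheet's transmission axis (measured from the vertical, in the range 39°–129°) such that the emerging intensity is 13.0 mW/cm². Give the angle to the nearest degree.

Unpolarized light through the first polarizer → I₁ = ½ I₀, now polarized at 39°.
Target fraction: 13.0 / 51.8 mW/cm² = 0.251 of I₀.
Need I₂/I₀ = 0.251, so cos²(θ − 39°) = 0.251 / 0.5 = 0.5019.
θ − 39° = arccos(√0.5019) = 44.9°, giving θ ≈ 39 + 44.9 = 83.9°.

θ ≈ 84°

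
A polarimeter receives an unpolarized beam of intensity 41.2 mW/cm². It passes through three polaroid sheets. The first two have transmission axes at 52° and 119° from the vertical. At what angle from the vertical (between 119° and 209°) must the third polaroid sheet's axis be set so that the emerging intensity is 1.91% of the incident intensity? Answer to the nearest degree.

θ ≈ 179°

Unpolarized light through the first polarizer → I₁ = ½ I₀, now polarized at 52°.
I₂ = I₁ cos²(119° − 52°) = 0.5 I₀ · cos²(67°) = 0.07634 I₀.
Need I₃/I₀ = 0.0191, so cos²(θ − 119°) = 0.0191 / 0.07634 = 0.2502.
θ − 119° = arccos(√0.2502) = 60.0°, giving θ ≈ 119 + 60.0 = 179.0°.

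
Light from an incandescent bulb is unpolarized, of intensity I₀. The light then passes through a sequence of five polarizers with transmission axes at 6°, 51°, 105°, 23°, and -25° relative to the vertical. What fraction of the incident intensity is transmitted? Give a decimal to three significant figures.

≈ 0.000749 I₀

Unpolarized light through the first polarizer → I₁ = ½ I₀, now polarized at 6°.
I₂ = I₁ cos²(51° − 6°) = 0.5 I₀ · cos²(45°) = 0.25 I₀.
I₃ = I₂ cos²(105° − 51°) = 0.25 I₀ · cos²(54°) = 0.08637 I₀.
I₄ = I₃ cos²(23° − 105°) = 0.08637 I₀ · cos²(82°) = 0.001673 I₀.
I₅ = I₄ cos²(-25° − 23°) = 0.001673 I₀ · cos²(48°) = 0.000749 I₀.
Transmitted fraction = 0.000749.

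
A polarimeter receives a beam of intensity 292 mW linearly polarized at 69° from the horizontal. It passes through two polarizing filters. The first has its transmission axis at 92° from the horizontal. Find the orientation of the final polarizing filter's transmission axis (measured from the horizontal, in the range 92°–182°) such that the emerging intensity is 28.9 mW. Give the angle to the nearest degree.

θ ≈ 162°

By Malus's law, I₁ = I₀ cos²(92° − 69°) = I₀ cos²(23°) = 0.8473 I₀.
Target fraction: 28.9 / 292 mW = 0.09897 of I₀.
Need I₂/I₀ = 0.09897, so cos²(θ − 92°) = 0.09897 / 0.8473 = 0.1168.
θ − 92° = arccos(√0.1168) = 70.0°, giving θ ≈ 92 + 70.0 = 162.0°.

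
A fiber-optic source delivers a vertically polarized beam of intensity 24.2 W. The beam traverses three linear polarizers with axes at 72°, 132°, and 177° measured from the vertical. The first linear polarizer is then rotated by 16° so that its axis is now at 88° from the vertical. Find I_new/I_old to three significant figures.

I_new/I_old ≈ 0.0264

Before rotation:
I₁ = I₀ cos²(72° − 0°) = I₀ cos²(72°) = 0.09549 I₀.
I₂ = I₁ cos²(132° − 72°) = 0.09549 I₀ · cos²(60°) = 0.02387 I₀.
I₃ = I₂ cos²(177° − 132°) = 0.02387 I₀ · cos²(45°) = 0.01194 I₀.
After rotation:
I₁ = I₀ cos²(88° − 0°) = I₀ cos²(88°) = 0.001218 I₀.
I₂ = I₁ cos²(132° − 88°) = 0.001218 I₀ · cos²(44°) = 0.0006302 I₀.
I₃ = I₂ cos²(177° − 132°) = 0.0006302 I₀ · cos²(45°) = 0.0003151 I₀.
Ratio = 0.0003151 / 0.01194 = 0.0264.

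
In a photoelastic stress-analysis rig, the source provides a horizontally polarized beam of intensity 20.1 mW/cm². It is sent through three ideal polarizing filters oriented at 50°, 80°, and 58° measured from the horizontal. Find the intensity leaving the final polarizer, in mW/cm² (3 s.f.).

I₁ = 20.1 mW/cm² · cos²(50°) = 8.305 mW/cm².
I₂ = I₁ · cos²(30°) = 8.305 · 0.75 = 6.229 mW/cm².
I₃ = I₂ · cos²(22°) = 6.229 · 0.8597 = 5.355 mW/cm².

I ≈ 5.35 mW/cm²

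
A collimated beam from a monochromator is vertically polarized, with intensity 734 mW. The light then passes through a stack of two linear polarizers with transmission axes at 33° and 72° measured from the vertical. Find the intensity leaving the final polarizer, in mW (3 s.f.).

I ≈ 312 mW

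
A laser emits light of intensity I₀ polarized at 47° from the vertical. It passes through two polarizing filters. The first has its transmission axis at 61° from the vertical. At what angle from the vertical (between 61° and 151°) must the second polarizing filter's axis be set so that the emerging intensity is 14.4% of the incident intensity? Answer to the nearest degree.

θ ≈ 128°

I₁ = I₀ cos²(61° − 47°) = I₀ cos²(14°) = 0.9415 I₀.
Need I₂/I₀ = 0.144, so cos²(θ − 61°) = 0.144 / 0.9415 = 0.153.
θ − 61° = arccos(√0.153) = 67.0°, giving θ ≈ 61 + 67.0 = 128.0°.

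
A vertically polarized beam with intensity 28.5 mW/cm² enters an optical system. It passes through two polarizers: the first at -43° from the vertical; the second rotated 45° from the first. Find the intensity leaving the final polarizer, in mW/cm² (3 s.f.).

I ≈ 7.62 mW/cm²

I₁ = 28.5 mW/cm² · cos²(43°) = 15.24 mW/cm².
I₂ = I₁ · cos²(45°) = 15.24 · 0.5 = 7.622 mW/cm².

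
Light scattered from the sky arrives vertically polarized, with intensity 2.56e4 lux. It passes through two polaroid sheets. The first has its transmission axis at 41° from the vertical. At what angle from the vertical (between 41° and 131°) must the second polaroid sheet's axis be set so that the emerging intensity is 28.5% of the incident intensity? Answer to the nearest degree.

I₁ = I₀ cos²(41° − 0°) = I₀ cos²(41°) = 0.5696 I₀.
Need I₂/I₀ = 0.285, so cos²(θ − 41°) = 0.285 / 0.5696 = 0.5004.
θ − 41° = arccos(√0.5004) = 45.0°, giving θ ≈ 41 + 45.0 = 86.0°.

θ ≈ 86°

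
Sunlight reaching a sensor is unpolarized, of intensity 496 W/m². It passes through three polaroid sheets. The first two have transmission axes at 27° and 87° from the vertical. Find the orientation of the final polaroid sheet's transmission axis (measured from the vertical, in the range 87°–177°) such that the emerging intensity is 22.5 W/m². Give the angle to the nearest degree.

θ ≈ 140°

Unpolarized light through the first polarizer → I₁ = ½ I₀, now polarized at 27°.
I₂ = I₁ cos²(87° − 27°) = 0.5 I₀ · cos²(60°) = 0.125 I₀.
Target fraction: 22.5 / 496 W/m² = 0.04536 of I₀.
Need I₃/I₀ = 0.04536, so cos²(θ − 87°) = 0.04536 / 0.125 = 0.3629.
θ − 87° = arccos(√0.3629) = 53.0°, giving θ ≈ 87 + 53.0 = 140.0°.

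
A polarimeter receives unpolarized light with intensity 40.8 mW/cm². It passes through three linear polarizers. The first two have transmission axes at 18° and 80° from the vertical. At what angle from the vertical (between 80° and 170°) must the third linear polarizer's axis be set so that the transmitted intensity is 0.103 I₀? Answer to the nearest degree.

Unpolarized light through the first polarizer → I₁ = ½ I₀, now polarized at 18°.
I₂ = I₁ cos²(80° − 18°) = 0.5 I₀ · cos²(62°) = 0.1102 I₀.
Need I₃/I₀ = 0.103, so cos²(θ − 80°) = 0.103 / 0.1102 = 0.9346.
θ − 80° = arccos(√0.9346) = 14.8°, giving θ ≈ 80 + 14.8 = 94.8°.

θ ≈ 95°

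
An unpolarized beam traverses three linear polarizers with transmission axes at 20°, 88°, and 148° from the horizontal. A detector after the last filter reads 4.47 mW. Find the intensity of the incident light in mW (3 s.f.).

Unpolarized light through the first polarizer → I₁ = ½ I₀, now polarized at 20°.
I₂ = I₁ cos²(88° − 20°) = 0.5 I₀ · cos²(68°) = 0.07017 I₀.
I₃ = I₂ cos²(148° − 88°) = 0.07017 I₀ · cos²(60°) = 0.01754 I₀.
So 4.47 mW = 0.01754 I₀, giving I₀ = 4.47/0.01754 = 254.8 mW.

I₀ ≈ 255 mW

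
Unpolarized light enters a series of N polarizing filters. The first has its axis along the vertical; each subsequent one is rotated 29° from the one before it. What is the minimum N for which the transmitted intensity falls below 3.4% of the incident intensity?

N = 12

First polarizer halves the unpolarized light: factor 1/2.
Each further stage multiplies by cos²(29°) = 0.765.
After N polarizers: T = 0.5·0.765^(N−1). Require T < 0.034 ⇒ N−1 > ln(0.034/0.5)/ln(0.765) = 10.03, so N−1 ≥ 11 and N = 12.
Check: N=12 gives T = 0.02624 < 0.034; N=11 gives T = 0.0343.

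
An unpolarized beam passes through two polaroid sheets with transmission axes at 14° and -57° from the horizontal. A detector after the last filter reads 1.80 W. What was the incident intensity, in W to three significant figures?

I₀ ≈ 34.0 W

Unpolarized light through the first polarizer → I₁ = ½ I₀, now polarized at 14°.
I₂ = I₁ cos²(-57° − 14°) = 0.5 I₀ · cos²(71°) = 0.053 I₀.
So 1.80 W = 0.053 I₀, giving I₀ = 1.80/0.053 = 33.96 W.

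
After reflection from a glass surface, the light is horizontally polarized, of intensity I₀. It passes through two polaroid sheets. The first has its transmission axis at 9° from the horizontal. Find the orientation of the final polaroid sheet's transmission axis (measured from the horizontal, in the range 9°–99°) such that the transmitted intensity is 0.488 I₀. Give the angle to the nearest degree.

θ ≈ 54°

By Malus's law, I₁ = I₀ cos²(9° − 0°) = I₀ cos²(9°) = 0.9755 I₀.
Need I₂/I₀ = 0.488, so cos²(θ − 9°) = 0.488 / 0.9755 = 0.5002.
θ − 9° = arccos(√0.5002) = 45.0°, giving θ ≈ 9 + 45.0 = 54.0°.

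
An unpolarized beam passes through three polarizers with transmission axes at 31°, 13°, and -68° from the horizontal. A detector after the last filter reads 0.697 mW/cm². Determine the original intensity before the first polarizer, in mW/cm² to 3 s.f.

I₀ ≈ 63.0 mW/cm²

Unpolarized light through the first polarizer → I₁ = ½ I₀, now polarized at 31°.
I₂ = I₁ cos²(13° − 31°) = 0.5 I₀ · cos²(18°) = 0.4523 I₀.
I₃ = I₂ cos²(-68° − 13°) = 0.4523 I₀ · cos²(81°) = 0.01107 I₀.
So 0.697 mW/cm² = 0.01107 I₀, giving I₀ = 0.697/0.01107 = 62.98 mW/cm².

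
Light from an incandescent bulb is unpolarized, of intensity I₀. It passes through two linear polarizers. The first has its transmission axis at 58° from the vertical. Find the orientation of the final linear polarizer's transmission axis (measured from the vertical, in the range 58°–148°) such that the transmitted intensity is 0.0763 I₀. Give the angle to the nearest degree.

Unpolarized light through the first polarizer → I₁ = ½ I₀, now polarized at 58°.
Need I₂/I₀ = 0.0763, so cos²(θ − 58°) = 0.0763 / 0.5 = 0.1526.
θ − 58° = arccos(√0.1526) = 67.0°, giving θ ≈ 58 + 67.0 = 125.0°.

θ ≈ 125°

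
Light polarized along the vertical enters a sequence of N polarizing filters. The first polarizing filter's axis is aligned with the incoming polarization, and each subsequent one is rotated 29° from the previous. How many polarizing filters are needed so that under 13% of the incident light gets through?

N = 9

First polarizer is aligned with the polarization: full transmission.
Each further stage multiplies by cos²(29°) = 0.765.
After N polarizers: T = 0.765^(N−1). Require T < 0.13 ⇒ N−1 > ln(0.13)/ln(0.765) = 7.61, so N−1 ≥ 8 and N = 9.
Check: N=9 gives T = 0.1172 < 0.13; N=8 gives T = 0.1533.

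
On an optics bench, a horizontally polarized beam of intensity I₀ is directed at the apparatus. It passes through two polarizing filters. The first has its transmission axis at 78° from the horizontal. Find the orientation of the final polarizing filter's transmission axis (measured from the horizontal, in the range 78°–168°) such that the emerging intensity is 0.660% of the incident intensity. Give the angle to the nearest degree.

θ ≈ 145°

I₁ = I₀ cos²(78° − 0°) = I₀ cos²(78°) = 0.04323 I₀.
Need I₂/I₀ = 0.0066, so cos²(θ − 78°) = 0.0066 / 0.04323 = 0.1527.
θ − 78° = arccos(√0.1527) = 67.0°, giving θ ≈ 78 + 67.0 = 145.0°.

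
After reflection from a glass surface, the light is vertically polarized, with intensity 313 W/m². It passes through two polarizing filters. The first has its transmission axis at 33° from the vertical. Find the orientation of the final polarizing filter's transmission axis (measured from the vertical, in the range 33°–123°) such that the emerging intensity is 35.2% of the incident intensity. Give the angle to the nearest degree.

θ ≈ 78°

I₁ = I₀ cos²(33° − 0°) = I₀ cos²(33°) = 0.7034 I₀.
Need I₂/I₀ = 0.352, so cos²(θ − 33°) = 0.352 / 0.7034 = 0.5004.
θ − 33° = arccos(√0.5004) = 45.0°, giving θ ≈ 33 + 45.0 = 78.0°.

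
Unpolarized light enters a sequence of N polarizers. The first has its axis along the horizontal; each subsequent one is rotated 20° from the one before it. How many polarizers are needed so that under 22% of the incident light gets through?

N = 8

First polarizer halves the unpolarized light: factor 1/2.
Each further stage multiplies by cos²(20°) = 0.883.
After N polarizers: T = 0.5·0.883^(N−1). Require T < 0.22 ⇒ N−1 > ln(0.22/0.5)/ln(0.883) = 6.60, so N−1 ≥ 7 and N = 8.
Check: N=8 gives T = 0.2093 < 0.22; N=7 gives T = 0.237.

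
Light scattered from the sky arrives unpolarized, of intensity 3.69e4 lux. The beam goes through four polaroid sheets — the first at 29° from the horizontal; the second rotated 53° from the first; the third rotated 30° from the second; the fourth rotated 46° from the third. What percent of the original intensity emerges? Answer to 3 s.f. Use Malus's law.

≈ 6.55%

Unpolarized light through the first polarizer → I₁ = 3.69e4 lux/2 = 1.845e+04 lux, polarized at 29°.
I₂ = I₁ · cos²(53°) = 1.845e+04 · 0.3622 = 6682 lux.
I₃ = I₂ · cos²(30°) = 6682 · 0.75 = 5012 lux.
I₄ = I₃ · cos²(46°) = 5012 · 0.4826 = 2418 lux.
That is 6.554% of the incident intensity.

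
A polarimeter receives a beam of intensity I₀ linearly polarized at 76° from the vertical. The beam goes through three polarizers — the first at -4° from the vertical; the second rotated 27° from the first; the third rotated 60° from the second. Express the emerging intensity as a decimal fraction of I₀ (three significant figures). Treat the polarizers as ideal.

I₁ = I₀ cos²(-4° − 76°) = I₀ cos²(80°) = 0.03015 I₀.
I₂ = I₁ cos²(27°) = 0.03015 · 0.7939 I₀ = 0.02394 I₀.
I₃ = I₂ cos²(60°) = 0.02394 · 0.25 I₀ = 0.005985 I₀.
Transmitted fraction = 0.005985.

≈ 0.00598 I₀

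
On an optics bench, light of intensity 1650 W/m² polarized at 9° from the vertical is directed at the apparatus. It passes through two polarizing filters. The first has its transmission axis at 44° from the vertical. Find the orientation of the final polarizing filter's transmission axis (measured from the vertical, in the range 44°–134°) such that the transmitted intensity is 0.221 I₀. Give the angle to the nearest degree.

I₁ = I₀ cos²(44° − 9°) = I₀ cos²(35°) = 0.671 I₀.
Need I₂/I₀ = 0.221, so cos²(θ − 44°) = 0.221 / 0.671 = 0.3294.
θ − 44° = arccos(√0.3294) = 55.0°, giving θ ≈ 44 + 55.0 = 99.0°.

θ ≈ 99°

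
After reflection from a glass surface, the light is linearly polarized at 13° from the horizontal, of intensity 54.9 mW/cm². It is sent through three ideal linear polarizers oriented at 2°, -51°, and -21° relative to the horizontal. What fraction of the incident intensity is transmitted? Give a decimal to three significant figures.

I/I₀ ≈ 0.262

I₁ = 54.9 mW/cm² · cos²(11°) = 52.9 mW/cm².
I₂ = I₁ · cos²(53°) = 52.9 · 0.3622 = 19.16 mW/cm².
I₃ = I₂ · cos²(30°) = 19.16 · 0.75 = 14.37 mW/cm².
Transmitted fraction = 0.2617.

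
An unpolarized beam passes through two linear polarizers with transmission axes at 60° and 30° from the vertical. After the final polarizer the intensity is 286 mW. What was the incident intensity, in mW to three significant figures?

I₀ ≈ 763 mW

Unpolarized light through the first polarizer → I₁ = ½ I₀, now polarized at 60°.
I₂ = I₁ cos²(30° − 60°) = 0.5 I₀ · cos²(30°) = 0.375 I₀.
So 286 mW = 0.375 I₀, giving I₀ = 286/0.375 = 762.7 mW.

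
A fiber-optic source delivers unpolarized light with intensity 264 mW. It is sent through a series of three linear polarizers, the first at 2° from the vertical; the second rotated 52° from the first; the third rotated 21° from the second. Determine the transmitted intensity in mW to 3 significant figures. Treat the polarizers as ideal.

I ≈ 43.6 mW

Unpolarized light through the first polarizer → I₁ = 264 mW/2 = 132 mW, polarized at 2°.
I₂ = I₁ · cos²(52°) = 132 · 0.379 = 50.03 mW.
I₃ = I₂ · cos²(21°) = 50.03 · 0.8716 = 43.61 mW.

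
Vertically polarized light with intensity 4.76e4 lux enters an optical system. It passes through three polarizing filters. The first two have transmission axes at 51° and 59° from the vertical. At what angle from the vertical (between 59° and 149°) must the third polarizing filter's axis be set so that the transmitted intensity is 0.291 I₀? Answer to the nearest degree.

I₁ = I₀ cos²(51° − 0°) = I₀ cos²(51°) = 0.396 I₀.
I₂ = I₁ cos²(59° − 51°) = 0.396 I₀ · cos²(8°) = 0.3884 I₀.
Need I₃/I₀ = 0.291, so cos²(θ − 59°) = 0.291 / 0.3884 = 0.7493.
θ − 59° = arccos(√0.7493) = 30.0°, giving θ ≈ 59 + 30.0 = 89.0°.

θ ≈ 89°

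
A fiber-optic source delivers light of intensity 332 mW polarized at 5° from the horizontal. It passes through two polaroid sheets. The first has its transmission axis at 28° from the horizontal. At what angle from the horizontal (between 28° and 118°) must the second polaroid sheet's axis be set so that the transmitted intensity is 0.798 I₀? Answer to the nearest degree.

By Malus's law, I₁ = I₀ cos²(28° − 5°) = I₀ cos²(23°) = 0.8473 I₀.
Need I₂/I₀ = 0.798, so cos²(θ − 28°) = 0.798 / 0.8473 = 0.9418.
θ − 28° = arccos(√0.9418) = 14.0°, giving θ ≈ 28 + 14.0 = 42.0°.

θ ≈ 42°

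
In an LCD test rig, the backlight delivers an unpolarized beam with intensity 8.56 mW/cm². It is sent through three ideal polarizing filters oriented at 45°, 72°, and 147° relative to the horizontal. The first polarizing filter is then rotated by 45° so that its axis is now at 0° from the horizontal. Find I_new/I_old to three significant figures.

Before rotation:
Unpolarized light through the first polarizer → I₁ = ½ I₀, now polarized at 45°.
I₂ = I₁ cos²(72° − 45°) = 0.5 I₀ · cos²(27°) = 0.3969 I₀.
I₃ = I₂ cos²(147° − 72°) = 0.3969 I₀ · cos²(75°) = 0.02659 I₀.
After rotation:
Unpolarized light through the first polarizer → I₁ = ½ I₀, now polarized at 0°.
I₂ = I₁ cos²(72° − 0°) = 0.5 I₀ · cos²(72°) = 0.04775 I₀.
I₃ = I₂ cos²(147° − 72°) = 0.04775 I₀ · cos²(75°) = 0.003198 I₀.
Ratio = 0.003198 / 0.02659 = 0.1203.

I_new/I_old ≈ 0.120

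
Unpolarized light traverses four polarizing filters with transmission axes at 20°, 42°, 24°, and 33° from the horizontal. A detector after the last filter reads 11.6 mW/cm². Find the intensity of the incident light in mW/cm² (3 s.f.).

I₀ ≈ 30.6 mW/cm²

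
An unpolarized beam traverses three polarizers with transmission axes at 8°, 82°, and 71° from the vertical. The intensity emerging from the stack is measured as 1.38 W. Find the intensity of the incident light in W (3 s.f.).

I₀ ≈ 37.7 W

Unpolarized light through the first polarizer → I₁ = ½ I₀, now polarized at 8°.
I₂ = I₁ cos²(82° − 8°) = 0.5 I₀ · cos²(74°) = 0.03799 I₀.
I₃ = I₂ cos²(71° − 82°) = 0.03799 I₀ · cos²(11°) = 0.0366 I₀.
So 1.38 W = 0.0366 I₀, giving I₀ = 1.38/0.0366 = 37.7 W.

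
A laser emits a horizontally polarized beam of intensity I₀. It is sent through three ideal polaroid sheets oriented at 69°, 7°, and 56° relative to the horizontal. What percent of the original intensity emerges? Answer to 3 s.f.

≈ 1.22%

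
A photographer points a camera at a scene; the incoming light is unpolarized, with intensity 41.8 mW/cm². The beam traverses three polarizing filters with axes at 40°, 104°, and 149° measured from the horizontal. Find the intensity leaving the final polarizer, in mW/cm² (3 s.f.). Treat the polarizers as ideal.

I ≈ 2.01 mW/cm²

Unpolarized light through the first polarizer → I₁ = 41.8 mW/cm²/2 = 20.9 mW/cm², polarized at 40°.
I₂ = I₁ · cos²(64°) = 20.9 · 0.1922 = 4.016 mW/cm².
I₃ = I₂ · cos²(45°) = 4.016 · 0.5 = 2.008 mW/cm².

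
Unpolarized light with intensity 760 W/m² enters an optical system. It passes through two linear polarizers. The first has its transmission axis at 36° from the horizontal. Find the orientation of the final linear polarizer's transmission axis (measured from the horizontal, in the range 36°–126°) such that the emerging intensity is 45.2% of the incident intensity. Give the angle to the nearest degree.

θ ≈ 54°

Unpolarized light through the first polarizer → I₁ = ½ I₀, now polarized at 36°.
Need I₂/I₀ = 0.452, so cos²(θ − 36°) = 0.452 / 0.5 = 0.904.
θ − 36° = arccos(√0.904) = 18.0°, giving θ ≈ 36 + 18.0 = 54.0°.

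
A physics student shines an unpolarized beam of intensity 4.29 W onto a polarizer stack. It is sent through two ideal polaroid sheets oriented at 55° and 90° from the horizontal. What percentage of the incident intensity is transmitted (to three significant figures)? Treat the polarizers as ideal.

Unpolarized light through the first polarizer → I₁ = 4.29 W/2 = 2.145 W, polarized at 55°.
I₂ = I₁ · cos²(35°) = 2.145 · 0.671 = 1.439 W.
That is 33.55% of the incident intensity.

≈ 33.6%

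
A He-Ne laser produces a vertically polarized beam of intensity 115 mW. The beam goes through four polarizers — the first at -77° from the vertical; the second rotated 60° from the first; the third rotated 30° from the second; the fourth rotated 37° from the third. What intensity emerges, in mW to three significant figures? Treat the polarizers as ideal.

I ≈ 0.696 mW

I₁ = 115 mW · cos²(77°) = 5.819 mW.
I₂ = I₁ · cos²(60°) = 5.819 · 0.25 = 1.455 mW.
I₃ = I₂ · cos²(30°) = 1.455 · 0.75 = 1.091 mW.
I₄ = I₃ · cos²(37°) = 1.091 · 0.6378 = 0.6959 mW.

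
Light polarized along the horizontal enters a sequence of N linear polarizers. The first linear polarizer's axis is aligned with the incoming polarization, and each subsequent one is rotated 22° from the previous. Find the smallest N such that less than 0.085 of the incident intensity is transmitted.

First polarizer is aligned with the polarization: full transmission.
Each further stage multiplies by cos²(22°) = 0.8597.
After N polarizers: T = 0.8597^(N−1). Require T < 0.085 ⇒ N−1 > ln(0.085)/ln(0.8597) = 16.30, so N−1 ≥ 17 and N = 18.
Check: N=18 gives T = 0.0765 < 0.085; N=17 gives T = 0.08898.

N = 18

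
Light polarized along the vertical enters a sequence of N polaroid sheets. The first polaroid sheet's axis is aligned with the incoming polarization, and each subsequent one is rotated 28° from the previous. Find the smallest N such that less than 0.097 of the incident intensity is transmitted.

N = 11

First polarizer is aligned with the polarization: full transmission.
Each further stage multiplies by cos²(28°) = 0.7796.
After N polarizers: T = 0.7796^(N−1). Require T < 0.097 ⇒ N−1 > ln(0.097)/ln(0.7796) = 9.37, so N−1 ≥ 10 and N = 11.
Check: N=11 gives T = 0.08293 < 0.097; N=10 gives T = 0.1064.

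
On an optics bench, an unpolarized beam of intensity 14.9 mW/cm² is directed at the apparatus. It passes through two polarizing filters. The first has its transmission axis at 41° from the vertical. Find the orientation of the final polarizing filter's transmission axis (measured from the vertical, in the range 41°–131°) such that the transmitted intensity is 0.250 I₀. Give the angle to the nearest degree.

Unpolarized light through the first polarizer → I₁ = ½ I₀, now polarized at 41°.
Need I₂/I₀ = 0.25, so cos²(θ − 41°) = 0.25 / 0.5 = 0.5.
θ − 41° = arccos(√0.5) = 45.0°, giving θ ≈ 41 + 45.0 = 86.0°.

θ ≈ 86°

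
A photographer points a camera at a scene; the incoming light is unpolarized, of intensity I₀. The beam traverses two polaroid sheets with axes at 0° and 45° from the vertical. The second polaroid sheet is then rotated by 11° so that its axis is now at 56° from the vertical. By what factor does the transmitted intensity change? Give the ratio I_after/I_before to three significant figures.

I_new/I_old ≈ 0.625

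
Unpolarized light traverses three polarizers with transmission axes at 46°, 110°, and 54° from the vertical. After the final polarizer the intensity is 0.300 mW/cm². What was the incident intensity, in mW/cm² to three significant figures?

I₀ ≈ 9.98 mW/cm²

Unpolarized light through the first polarizer → I₁ = ½ I₀, now polarized at 46°.
I₂ = I₁ cos²(110° − 46°) = 0.5 I₀ · cos²(64°) = 0.09608 I₀.
I₃ = I₂ cos²(54° − 110°) = 0.09608 I₀ · cos²(56°) = 0.03005 I₀.
So 0.300 mW/cm² = 0.03005 I₀, giving I₀ = 0.300/0.03005 = 9.985 mW/cm².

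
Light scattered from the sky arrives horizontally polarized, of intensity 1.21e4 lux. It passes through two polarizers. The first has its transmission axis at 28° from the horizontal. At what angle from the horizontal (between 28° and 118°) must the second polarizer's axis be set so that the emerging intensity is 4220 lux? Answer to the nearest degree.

θ ≈ 76°

I₁ = I₀ cos²(28° − 0°) = I₀ cos²(28°) = 0.7796 I₀.
Target fraction: 4220 / 1.21e4 lux = 0.3488 of I₀.
Need I₂/I₀ = 0.3488, so cos²(θ − 28°) = 0.3488 / 0.7796 = 0.4474.
θ − 28° = arccos(√0.4474) = 48.0°, giving θ ≈ 28 + 48.0 = 76.0°.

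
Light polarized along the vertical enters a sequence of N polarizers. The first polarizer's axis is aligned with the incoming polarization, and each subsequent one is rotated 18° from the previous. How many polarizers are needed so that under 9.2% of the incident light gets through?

N = 25

First polarizer is aligned with the polarization: full transmission.
Each further stage multiplies by cos²(18°) = 0.9045.
After N polarizers: T = 0.9045^(N−1). Require T < 0.092 ⇒ N−1 > ln(0.092)/ln(0.9045) = 23.77, so N−1 ≥ 24 and N = 25.
Check: N=25 gives T = 0.08993 < 0.092; N=24 gives T = 0.09942.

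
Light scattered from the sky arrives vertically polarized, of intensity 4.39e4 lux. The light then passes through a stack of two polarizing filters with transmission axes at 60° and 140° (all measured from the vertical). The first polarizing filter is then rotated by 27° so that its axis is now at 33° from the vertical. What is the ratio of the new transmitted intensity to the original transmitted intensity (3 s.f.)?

I_new/I_old ≈ 7.98

Before rotation:
By Malus's law, I₁ = I₀ cos²(60° − 0°) = I₀ cos²(60°) = 0.25 I₀.
I₂ = I₁ cos²(140° − 60°) = 0.25 I₀ · cos²(80°) = 0.007538 I₀.
After rotation:
I₁ = I₀ cos²(33° − 0°) = I₀ cos²(33°) = 0.7034 I₀.
Angle between axes 1 and 2: 73°. I₂ = 0.7034 I₀ · cos²(73°) = 0.06012 I₀.
Ratio = 0.06012 / 0.007538 = 7.976.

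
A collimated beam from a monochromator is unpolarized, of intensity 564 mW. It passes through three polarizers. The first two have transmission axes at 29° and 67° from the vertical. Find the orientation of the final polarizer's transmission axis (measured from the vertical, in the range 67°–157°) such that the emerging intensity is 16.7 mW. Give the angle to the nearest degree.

θ ≈ 139°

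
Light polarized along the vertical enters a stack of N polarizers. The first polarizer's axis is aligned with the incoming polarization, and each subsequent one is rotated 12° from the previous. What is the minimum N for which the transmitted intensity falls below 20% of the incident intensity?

N = 38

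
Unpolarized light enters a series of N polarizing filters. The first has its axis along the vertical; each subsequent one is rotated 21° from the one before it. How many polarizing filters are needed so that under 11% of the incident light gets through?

First polarizer halves the unpolarized light: factor 1/2.
Each further stage multiplies by cos²(21°) = 0.8716.
After N polarizers: T = 0.5·0.8716^(N−1). Require T < 0.11 ⇒ N−1 > ln(0.11/0.5)/ln(0.8716) = 11.02, so N−1 ≥ 12 and N = 13.
Check: N=13 gives T = 0.09608 < 0.11; N=12 gives T = 0.1102.

N = 13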